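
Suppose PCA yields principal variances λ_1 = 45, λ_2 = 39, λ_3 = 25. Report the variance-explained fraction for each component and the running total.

Step 1 — total variance = trace(Sigma) = Σ λ_i = 45 + 39 + 25 = 109.

Step 2 — fraction explained by component i = λ_i / Σ λ:
  PC1: 45/109 = 0.4128
  PC2: 39/109 = 0.3578
  PC3: 25/109 = 0.2294

Step 3 — cumulative fraction after k components = (λ_1 + ... + λ_k) / Σ λ:
  k = 1: 45/109 = 0.4128
  k = 2: (45 + 39)/109 = 84/109 = 0.7706
  k = 3: (45 + 39 + 25)/109 = 109/109 = 1

Summary (fraction, with percent):

explained: PC1 0.4128 (41.28%), PC2 0.3578 (35.78%), PC3 0.2294 (22.94%);  cumulative: 0.4128, 0.7706, 1


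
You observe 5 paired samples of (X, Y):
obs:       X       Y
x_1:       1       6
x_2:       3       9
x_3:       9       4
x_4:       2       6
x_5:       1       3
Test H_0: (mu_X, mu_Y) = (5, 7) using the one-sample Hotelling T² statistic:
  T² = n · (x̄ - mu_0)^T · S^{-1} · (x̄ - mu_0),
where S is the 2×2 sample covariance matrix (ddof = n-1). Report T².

Step 1 — sample mean vector:
  mean(X) = (1 + 3 + 9 + 2 + 1) / 5 = 16/5 = 3.2
  mean(Y) = (6 + 9 + 4 + 6 + 3) / 5 = 28/5 = 5.6
  x̄ = (3.2, 5.6),  deviation x̄ - mu_0 = (3.2, 5.6) - (5, 7) = (-1.8, -1.4).

Step 2 — sample covariance matrix, S[i,j] = (1/(n-1)) · Σ_k (x_{k,i} - mean_i) · (x_{k,j} - mean_j), divisor n-1 = 4:
  S[X,X] = ((-2.2)·(-2.2) + (-0.2)·(-0.2) + (5.8)·(5.8) + (-1.2)·(-1.2) + (-2.2)·(-2.2)) / 4 = 44.8/4 = 11.2
  S[X,Y] = ((-2.2)·(0.4) + (-0.2)·(3.4) + (5.8)·(-1.6) + (-1.2)·(0.4) + (-2.2)·(-2.6)) / 4 = -5.6/4 = -1.4
  S[Y,Y] = ((0.4)·(0.4) + (3.4)·(3.4) + (-1.6)·(-1.6) + (0.4)·(0.4) + (-2.6)·(-2.6)) / 4 = 21.2/4 = 5.3
  S = [[11.2, -1.4],
 [-1.4, 5.3]].

Step 3 — invert S. det(S) = 11.2·5.3 - (-1.4)² = 57.4.
  S^{-1} = (1/det) · [[d, -b], [-b, a]] = [[0.0923, 0.0244],
 [0.0244, 0.1951]].

Step 4 — quadratic form (x̄ - mu_0)^T · S^{-1} · (x̄ - mu_0):
  S^{-1} · (x̄ - mu_0) = (-0.2003, -0.3171),
  (x̄ - mu_0)^T · [...] = (-1.8)·(-0.2003) + (-1.4)·(-0.3171) = 0.8045.

Step 5 — scale by n: T² = 5 · 0.8045 = 4.0226.

T² ≈ 4.0226


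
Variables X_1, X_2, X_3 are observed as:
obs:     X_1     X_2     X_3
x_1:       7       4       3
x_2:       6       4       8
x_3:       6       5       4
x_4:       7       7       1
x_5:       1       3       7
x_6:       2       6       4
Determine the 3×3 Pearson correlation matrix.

Step 1 — column means:
  mean(X_1) = (7 + 6 + 6 + 7 + 1 + 2) / 6 = 29/6 = 4.8333
  mean(X_2) = (4 + 4 + 5 + 7 + 3 + 6) / 6 = 29/6 = 4.8333
  mean(X_3) = (3 + 8 + 4 + 1 + 7 + 4) / 6 = 27/6 = 4.5

Step 2 — sample variances and covariances s[i,j] = (1/(n-1)) · Σ_k (x_{k,i} - mean_i) · (x_{k,j} - mean_j), with n-1 = 5:
  s[X_1,X_1] = ((2.1667)·(2.1667) + (1.1667)·(1.1667) + (1.1667)·(1.1667) + (2.1667)·(2.1667) + (-3.8333)·(-3.8333) + (-2.8333)·(-2.8333)) / 5 = 34.8333/5 = 6.9667
  s[X_1,X_2] = ((2.1667)·(-0.8333) + (1.1667)·(-0.8333) + (1.1667)·(0.1667) + (2.1667)·(2.1667) + (-3.8333)·(-1.8333) + (-2.8333)·(1.1667)) / 5 = 5.8333/5 = 1.1667
  s[X_1,X_3] = ((2.1667)·(-1.5) + (1.1667)·(3.5) + (1.1667)·(-0.5) + (2.1667)·(-3.5) + (-3.8333)·(2.5) + (-2.8333)·(-0.5)) / 5 = -15.5/5 = -3.1
  s[X_2,X_2] = ((-0.8333)·(-0.8333) + (-0.8333)·(-0.8333) + (0.1667)·(0.1667) + (2.1667)·(2.1667) + (-1.8333)·(-1.8333) + (1.1667)·(1.1667)) / 5 = 10.8333/5 = 2.1667
  s[X_2,X_3] = ((-0.8333)·(-1.5) + (-0.8333)·(3.5) + (0.1667)·(-0.5) + (2.1667)·(-3.5) + (-1.8333)·(2.5) + (1.1667)·(-0.5)) / 5 = -14.5/5 = -2.9
  s[X_3,X_3] = ((-1.5)·(-1.5) + (3.5)·(3.5) + (-0.5)·(-0.5) + (-3.5)·(-3.5) + (2.5)·(2.5) + (-0.5)·(-0.5)) / 5 = 33.5/5 = 6.7
  Sample standard deviations s_i = √(s[i,i]):
  s(X_1) = √(6.9667) = 2.6394
  s(X_2) = √(2.1667) = 1.472
  s(X_3) = √(6.7) = 2.5884

Step 3 — r_{ij} = s_{ij} / (s_i · s_j):
  r[X_1,X_1] = 1 (diagonal).
  r[X_1,X_2] = 1.1667 / (2.6394 · 1.472) = 1.1667 / 3.8852 = 0.3003
  r[X_1,X_3] = -3.1 / (2.6394 · 2.5884) = -3.1 / 6.832 = -0.4537
  r[X_2,X_2] = 1 (diagonal).
  r[X_2,X_3] = -2.9 / (1.472 · 2.5884) = -2.9 / 3.8101 = -0.7611
  r[X_3,X_3] = 1 (diagonal).

R is symmetric with unit diagonal. Assembling:

R = [[1, 0.3003, -0.4537],
 [0.3003, 1, -0.7611],
 [-0.4537, -0.7611, 1]]


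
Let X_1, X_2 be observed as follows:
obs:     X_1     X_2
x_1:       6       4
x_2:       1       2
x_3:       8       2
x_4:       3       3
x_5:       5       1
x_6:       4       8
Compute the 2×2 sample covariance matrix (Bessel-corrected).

Step 1 — column means:
  mean(X_1) = (6 + 1 + 8 + 3 + 5 + 4) / 6 = 27/6 = 4.5
  mean(X_2) = (4 + 2 + 2 + 3 + 1 + 8) / 6 = 20/6 = 3.3333

Step 2 — sample covariance S[i,j] = (1/(n-1)) · Σ_k (x_{k,i} - mean_i) · (x_{k,j} - mean_j), with n-1 = 5.
  S[X_1,X_1] = ((1.5)·(1.5) + (-3.5)·(-3.5) + (3.5)·(3.5) + (-1.5)·(-1.5) + (0.5)·(0.5) + (-0.5)·(-0.5)) / 5 = 29.5/5 = 5.9
  S[X_1,X_2] = ((1.5)·(0.6667) + (-3.5)·(-1.3333) + (3.5)·(-1.3333) + (-1.5)·(-0.3333) + (0.5)·(-2.3333) + (-0.5)·(4.6667)) / 5 = -2/5 = -0.4
  S[X_2,X_2] = ((0.6667)·(0.6667) + (-1.3333)·(-1.3333) + (-1.3333)·(-1.3333) + (-0.3333)·(-0.3333) + (-2.3333)·(-2.3333) + (4.6667)·(4.6667)) / 5 = 31.3333/5 = 6.2667

S is symmetric (S[j,i] = S[i,j]). Assembling:

S = [[5.9, -0.4],
 [-0.4, 6.2667]]


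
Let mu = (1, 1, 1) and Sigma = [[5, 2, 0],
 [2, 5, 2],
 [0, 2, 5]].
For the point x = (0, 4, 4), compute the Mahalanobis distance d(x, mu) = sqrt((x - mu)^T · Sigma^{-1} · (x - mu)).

Step 1 — centre the observation: (x - mu) = (-1, 3, 3).

Step 2 — invert Sigma (cofactor / det for 3×3, or solve directly):
  Sigma^{-1} = [[0.2471, -0.1176, 0.0471],
 [-0.1176, 0.2941, -0.1176],
 [0.0471, -0.1176, 0.2471]].

Step 3 — form the quadratic (x - mu)^T · Sigma^{-1} · (x - mu):
  Sigma^{-1} · (x - mu) = (-0.4588, 0.6471, 0.3412).
  (x - mu)^T · [Sigma^{-1} · (x - mu)] = (-1)·(-0.4588) + (3)·(0.6471) + (3)·(0.3412) = 3.4235.

Step 4 — take square root: d = √(3.4235) ≈ 1.8503.

d(x, mu) = √(3.4235) ≈ 1.8503


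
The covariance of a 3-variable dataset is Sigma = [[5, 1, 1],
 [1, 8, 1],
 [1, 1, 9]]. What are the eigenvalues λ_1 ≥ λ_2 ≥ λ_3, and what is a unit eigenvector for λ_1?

Step 1 — characteristic polynomial p(λ) = det(λI - Sigma) = λ³ - tr·λ² + c_1·λ - det, where tr = trace, c_1 = sum of the principal 2×2 minors, det = det(Sigma):
  tr = 5 + 8 + 9 = 22,
  c_1 = (5·8 - (1)²) + (5·9 - (1)²) + (8·9 - (1)²) = 39 + 44 + 71 = 154,
  det = 5·(8·9 - (1)²) - (1)·((1)·9 - (1)·(1)) + (1)·((1)·(1) - 8·(1)) = 5·(71) - (1)·(8) + (1)·(-7) = 340.
  So p(λ) = λ³ - 22λ² + 154λ - 340.
Step 2 — look for an integer root (rational root theorem: any rational root is an integer divisor of 340). Testing λ = 10:
  p(10) = 1000 - 2200 + 1540 - 340 = 0  ✓
  Dividing out (λ - 10): p(λ) = (λ - 10)(λ² - 12λ + 34).
Step 3 — remaining eigenvalues from the quadratic λ² - 12λ + 34 = 0:
  Δ = 12² - 4·34 = 144 - 136 = 8,  λ = (12 ± √8)/2 = (12 ± 2.8284)/2 ≈ 7.4142 or 4.5858.
  Sorted: λ_1 = 10,  λ_2 = 7.4142,  λ_3 = 4.5858  (check: sum = 22 = tr ✓).

Step 4 — unit eigenvector for λ_1 = 10: v spans the null space of (Sigma - λ_1 I), whose rows are
  r_1 = (-5, 1, 1),  r_2 = (1, -2, 1),  r_3 = (1, 1, -1).
  v is orthogonal to every row, so take v ∝ r_1 × r_2 = ((1)·(1) - (1)·(-2), (1)·(1) - (-5)·(1), (-5)·(-2) - (1)·(1)) = (3, 6, 9).
  Rescale (divide by 3): u = (1, 2, 3).
  ||u|| = √((1)² + (2)² + (3)²) = √(14) ≈ 3.7417,  v_1 = u/||u|| ≈ (0.2673, 0.5345, 0.8018) (||v_1|| = 1).

λ_1 = 10,  λ_2 = 7.4142,  λ_3 = 4.5858;  v_1 ≈ (0.2673, 0.5345, 0.8018)


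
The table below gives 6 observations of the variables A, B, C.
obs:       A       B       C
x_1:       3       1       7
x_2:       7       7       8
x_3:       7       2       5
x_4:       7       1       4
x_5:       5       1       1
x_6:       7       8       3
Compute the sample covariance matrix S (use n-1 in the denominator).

Step 1 — column means:
  mean(A) = (3 + 7 + 7 + 7 + 5 + 7) / 6 = 36/6 = 6
  mean(B) = (1 + 7 + 2 + 1 + 1 + 8) / 6 = 20/6 = 3.3333
  mean(C) = (7 + 8 + 5 + 4 + 1 + 3) / 6 = 28/6 = 4.6667

Step 2 — sample covariance S[i,j] = (1/(n-1)) · Σ_k (x_{k,i} - mean_i) · (x_{k,j} - mean_j), with n-1 = 5.
  S[A,A] = ((-3)·(-3) + (1)·(1) + (1)·(1) + (1)·(1) + (-1)·(-1) + (1)·(1)) / 5 = 14/5 = 2.8
  S[A,B] = ((-3)·(-2.3333) + (1)·(3.6667) + (1)·(-1.3333) + (1)·(-2.3333) + (-1)·(-2.3333) + (1)·(4.6667)) / 5 = 14/5 = 2.8
  S[A,C] = ((-3)·(2.3333) + (1)·(3.3333) + (1)·(0.3333) + (1)·(-0.6667) + (-1)·(-3.6667) + (1)·(-1.6667)) / 5 = -2/5 = -0.4
  S[B,B] = ((-2.3333)·(-2.3333) + (3.6667)·(3.6667) + (-1.3333)·(-1.3333) + (-2.3333)·(-2.3333) + (-2.3333)·(-2.3333) + (4.6667)·(4.6667)) / 5 = 53.3333/5 = 10.6667
  S[B,C] = ((-2.3333)·(2.3333) + (3.6667)·(3.3333) + (-1.3333)·(0.3333) + (-2.3333)·(-0.6667) + (-2.3333)·(-3.6667) + (4.6667)·(-1.6667)) / 5 = 8.6667/5 = 1.7333
  S[C,C] = ((2.3333)·(2.3333) + (3.3333)·(3.3333) + (0.3333)·(0.3333) + (-0.6667)·(-0.6667) + (-3.6667)·(-3.6667) + (-1.6667)·(-1.6667)) / 5 = 33.3333/5 = 6.6667

S is symmetric (S[j,i] = S[i,j]). Assembling:

S = [[2.8, 2.8, -0.4],
 [2.8, 10.6667, 1.7333],
 [-0.4, 1.7333, 6.6667]]


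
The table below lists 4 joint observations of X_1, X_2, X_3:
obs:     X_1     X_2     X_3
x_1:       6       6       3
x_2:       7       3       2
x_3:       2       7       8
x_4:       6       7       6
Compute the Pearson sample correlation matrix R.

Step 1 — column means:
  mean(X_1) = (6 + 7 + 2 + 6) / 4 = 21/4 = 5.25
  mean(X_2) = (6 + 3 + 7 + 7) / 4 = 23/4 = 5.75
  mean(X_3) = (3 + 2 + 8 + 6) / 4 = 19/4 = 4.75

Step 2 — sample variances and covariances s[i,j] = (1/(n-1)) · Σ_k (x_{k,i} - mean_i) · (x_{k,j} - mean_j), with n-1 = 3:
  s[X_1,X_1] = ((0.75)·(0.75) + (1.75)·(1.75) + (-3.25)·(-3.25) + (0.75)·(0.75)) / 3 = 14.75/3 = 4.9167
  s[X_1,X_2] = ((0.75)·(0.25) + (1.75)·(-2.75) + (-3.25)·(1.25) + (0.75)·(1.25)) / 3 = -7.75/3 = -2.5833
  s[X_1,X_3] = ((0.75)·(-1.75) + (1.75)·(-2.75) + (-3.25)·(3.25) + (0.75)·(1.25)) / 3 = -15.75/3 = -5.25
  s[X_2,X_2] = ((0.25)·(0.25) + (-2.75)·(-2.75) + (1.25)·(1.25) + (1.25)·(1.25)) / 3 = 10.75/3 = 3.5833
  s[X_2,X_3] = ((0.25)·(-1.75) + (-2.75)·(-2.75) + (1.25)·(3.25) + (1.25)·(1.25)) / 3 = 12.75/3 = 4.25
  s[X_3,X_3] = ((-1.75)·(-1.75) + (-2.75)·(-2.75) + (3.25)·(3.25) + (1.25)·(1.25)) / 3 = 22.75/3 = 7.5833
  Sample standard deviations s_i = √(s[i,i]):
  s(X_1) = √(4.9167) = 2.2174
  s(X_2) = √(3.5833) = 1.893
  s(X_3) = √(7.5833) = 2.7538

Step 3 — r_{ij} = s_{ij} / (s_i · s_j):
  r[X_1,X_1] = 1 (diagonal).
  r[X_1,X_2] = -2.5833 / (2.2174 · 1.893) = -2.5833 / 4.1974 = -0.6155
  r[X_1,X_3] = -5.25 / (2.2174 · 2.7538) = -5.25 / 6.1061 = -0.8598
  r[X_2,X_2] = 1 (diagonal).
  r[X_2,X_3] = 4.25 / (1.893 · 2.7538) = 4.25 / 5.2128 = 0.8153
  r[X_3,X_3] = 1 (diagonal).

R is symmetric with unit diagonal. Assembling:

R = [[1, -0.6155, -0.8598],
 [-0.6155, 1, 0.8153],
 [-0.8598, 0.8153, 1]]


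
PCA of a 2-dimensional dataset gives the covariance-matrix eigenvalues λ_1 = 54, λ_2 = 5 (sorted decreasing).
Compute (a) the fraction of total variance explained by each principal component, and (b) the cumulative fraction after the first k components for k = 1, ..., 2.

Step 1 — total variance = trace(Sigma) = Σ λ_i = 54 + 5 = 59.

Step 2 — fraction explained by component i = λ_i / Σ λ:
  PC1: 54/59 = 0.9153
  PC2: 5/59 = 0.0847

Step 3 — cumulative fraction after k components = (λ_1 + ... + λ_k) / Σ λ:
  k = 1: 54/59 = 0.9153
  k = 2: (54 + 5)/59 = 59/59 = 1

Summary (fraction, with percent):

explained: PC1 0.9153 (91.53%), PC2 0.0847 (8.47%);  cumulative: 0.9153, 1


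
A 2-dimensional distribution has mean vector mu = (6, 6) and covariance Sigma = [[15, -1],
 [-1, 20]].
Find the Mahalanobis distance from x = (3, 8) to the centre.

Step 1 — centre the observation: (x - mu) = (-3, 2).

Step 2 — invert Sigma. det(Sigma) = 15·20 - (-1)² = 299.
  Sigma^{-1} = (1/det) · [[d, -b], [-b, a]] = [[0.0669, 0.0033],
 [0.0033, 0.0502]].

Step 3 — form the quadratic (x - mu)^T · Sigma^{-1} · (x - mu):
  Sigma^{-1} · (x - mu) = (-0.194, 0.0903).
  (x - mu)^T · [Sigma^{-1} · (x - mu)] = (-3)·(-0.194) + (2)·(0.0903) = 0.7625.

Step 4 — take square root: d = √(0.7625) ≈ 0.8732.

d(x, mu) = √(0.7625) ≈ 0.8732


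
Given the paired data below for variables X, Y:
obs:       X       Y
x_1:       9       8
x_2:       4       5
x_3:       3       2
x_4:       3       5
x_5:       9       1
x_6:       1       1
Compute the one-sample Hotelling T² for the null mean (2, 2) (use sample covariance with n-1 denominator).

Step 1 — sample mean vector:
  mean(X) = (9 + 4 + 3 + 3 + 9 + 1) / 6 = 29/6 = 4.8333
  mean(Y) = (8 + 5 + 2 + 5 + 1 + 1) / 6 = 22/6 = 3.6667
  x̄ = (4.8333, 3.6667),  deviation x̄ - mu_0 = (4.8333, 3.6667) - (2, 2) = (2.8333, 1.6667).

Step 2 — sample covariance matrix, S[i,j] = (1/(n-1)) · Σ_k (x_{k,i} - mean_i) · (x_{k,j} - mean_j), divisor n-1 = 5:
  S[X,X] = ((4.1667)·(4.1667) + (-0.8333)·(-0.8333) + (-1.8333)·(-1.8333) + (-1.8333)·(-1.8333) + (4.1667)·(4.1667) + (-3.8333)·(-3.8333)) / 5 = 56.8333/5 = 11.3667
  S[X,Y] = ((4.1667)·(4.3333) + (-0.8333)·(1.3333) + (-1.8333)·(-1.6667) + (-1.8333)·(1.3333) + (4.1667)·(-2.6667) + (-3.8333)·(-2.6667)) / 5 = 16.6667/5 = 3.3333
  S[Y,Y] = ((4.3333)·(4.3333) + (1.3333)·(1.3333) + (-1.6667)·(-1.6667) + (1.3333)·(1.3333) + (-2.6667)·(-2.6667) + (-2.6667)·(-2.6667)) / 5 = 39.3333/5 = 7.8667
  S = [[11.3667, 3.3333],
 [3.3333, 7.8667]].

Step 3 — invert S. det(S) = 11.3667·7.8667 - (3.3333)² = 78.3067.
  S^{-1} = (1/det) · [[d, -b], [-b, a]] = [[0.1005, -0.0426],
 [-0.0426, 0.1452]].

Step 4 — quadratic form (x̄ - mu_0)^T · S^{-1} · (x̄ - mu_0):
  S^{-1} · (x̄ - mu_0) = (0.2137, 0.1213),
  (x̄ - mu_0)^T · [...] = (2.8333)·(0.2137) + (1.6667)·(0.1213) = 0.8077.

Step 5 — scale by n: T² = 6 · 0.8077 = 4.8459.

T² ≈ 4.8459


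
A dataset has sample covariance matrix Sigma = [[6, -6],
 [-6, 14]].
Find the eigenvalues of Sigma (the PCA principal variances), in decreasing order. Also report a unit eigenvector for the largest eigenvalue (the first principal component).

Step 1 — characteristic polynomial of 2×2 Sigma:
  det(Sigma - λI) = λ² - trace · λ + det = 0.
  trace = 6 + 14 = 20, det = 6·14 - (-6)² = 48.
Step 2 — discriminant:
  Δ = trace² - 4·det = 400 - 192 = 208.
Step 3 — eigenvalues:
  λ = (trace ± √Δ)/2 = (20 ± 14.4222)/2,
  λ_1 = 17.2111,  λ_2 = 2.7889.

Step 4 — unit eigenvector for λ_1: solve (Sigma - λ_1 I)v = 0. First row:
  (6 - 17.2111)·v_x + (-6)·v_y = 0, i.e. (-11.2111)·v_x + (-6)·v_y = 0,
  so v ∝ (b, λ_1 - a) = (-6, 11.2111); multiply by -1 so the first entry is positive: u = (6, -11.2111).
  ||u|| = √((6)² + (-11.2111)²) = √(161.6888) ≈ 12.7157,
  v_1 = u/||u|| ≈ (0.4719, -0.8817) (||v_1|| = 1).

λ_1 = 17.2111,  λ_2 = 2.7889;  v_1 ≈ (0.4719, -0.8817)


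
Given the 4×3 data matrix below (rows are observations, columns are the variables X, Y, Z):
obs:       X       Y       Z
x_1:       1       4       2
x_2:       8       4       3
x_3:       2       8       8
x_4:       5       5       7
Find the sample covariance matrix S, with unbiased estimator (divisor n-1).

Step 1 — column means:
  mean(X) = (1 + 8 + 2 + 5) / 4 = 16/4 = 4
  mean(Y) = (4 + 4 + 8 + 5) / 4 = 21/4 = 5.25
  mean(Z) = (2 + 3 + 8 + 7) / 4 = 20/4 = 5

Step 2 — sample covariance S[i,j] = (1/(n-1)) · Σ_k (x_{k,i} - mean_i) · (x_{k,j} - mean_j), with n-1 = 3.
  S[X,X] = ((-3)·(-3) + (4)·(4) + (-2)·(-2) + (1)·(1)) / 3 = 30/3 = 10
  S[X,Y] = ((-3)·(-1.25) + (4)·(-1.25) + (-2)·(2.75) + (1)·(-0.25)) / 3 = -7/3 = -2.3333
  S[X,Z] = ((-3)·(-3) + (4)·(-2) + (-2)·(3) + (1)·(2)) / 3 = -3/3 = -1
  S[Y,Y] = ((-1.25)·(-1.25) + (-1.25)·(-1.25) + (2.75)·(2.75) + (-0.25)·(-0.25)) / 3 = 10.75/3 = 3.5833
  S[Y,Z] = ((-1.25)·(-3) + (-1.25)·(-2) + (2.75)·(3) + (-0.25)·(2)) / 3 = 14/3 = 4.6667
  S[Z,Z] = ((-3)·(-3) + (-2)·(-2) + (3)·(3) + (2)·(2)) / 3 = 26/3 = 8.6667

S is symmetric (S[j,i] = S[i,j]). Assembling:

S = [[10, -2.3333, -1],
 [-2.3333, 3.5833, 4.6667],
 [-1, 4.6667, 8.6667]]


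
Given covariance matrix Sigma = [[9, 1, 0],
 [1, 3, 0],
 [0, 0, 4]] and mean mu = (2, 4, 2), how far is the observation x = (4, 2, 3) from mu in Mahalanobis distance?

Step 1 — centre the observation: (x - mu) = (2, -2, 1).

Step 2 — invert Sigma (cofactor / det for 3×3, or solve directly):
  Sigma^{-1} = [[0.1154, -0.0385, 0],
 [-0.0385, 0.3462, 0],
 [0, 0, 0.25]].

Step 3 — form the quadratic (x - mu)^T · Sigma^{-1} · (x - mu):
  Sigma^{-1} · (x - mu) = (0.3077, -0.7692, 0.25).
  (x - mu)^T · [Sigma^{-1} · (x - mu)] = (2)·(0.3077) + (-2)·(-0.7692) + (1)·(0.25) = 2.4038.

Step 4 — take square root: d = √(2.4038) ≈ 1.5504.

d(x, mu) = √(2.4038) ≈ 1.5504


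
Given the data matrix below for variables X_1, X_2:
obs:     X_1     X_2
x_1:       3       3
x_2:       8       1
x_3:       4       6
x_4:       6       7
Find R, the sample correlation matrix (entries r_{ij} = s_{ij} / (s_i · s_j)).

Step 1 — column means:
  mean(X_1) = (3 + 8 + 4 + 6) / 4 = 21/4 = 5.25
  mean(X_2) = (3 + 1 + 6 + 7) / 4 = 17/4 = 4.25

Step 2 — sample variances and covariances s[i,j] = (1/(n-1)) · Σ_k (x_{k,i} - mean_i) · (x_{k,j} - mean_j), with n-1 = 3:
  s[X_1,X_1] = ((-2.25)·(-2.25) + (2.75)·(2.75) + (-1.25)·(-1.25) + (0.75)·(0.75)) / 3 = 14.75/3 = 4.9167
  s[X_1,X_2] = ((-2.25)·(-1.25) + (2.75)·(-3.25) + (-1.25)·(1.75) + (0.75)·(2.75)) / 3 = -6.25/3 = -2.0833
  s[X_2,X_2] = ((-1.25)·(-1.25) + (-3.25)·(-3.25) + (1.75)·(1.75) + (2.75)·(2.75)) / 3 = 22.75/3 = 7.5833
  Sample standard deviations s_i = √(s[i,i]):
  s(X_1) = √(4.9167) = 2.2174
  s(X_2) = √(7.5833) = 2.7538

Step 3 — r_{ij} = s_{ij} / (s_i · s_j):
  r[X_1,X_1] = 1 (diagonal).
  r[X_1,X_2] = -2.0833 / (2.2174 · 2.7538) = -2.0833 / 6.1061 = -0.3412
  r[X_2,X_2] = 1 (diagonal).

R is symmetric with unit diagonal. Assembling:

R = [[1, -0.3412],
 [-0.3412, 1]]


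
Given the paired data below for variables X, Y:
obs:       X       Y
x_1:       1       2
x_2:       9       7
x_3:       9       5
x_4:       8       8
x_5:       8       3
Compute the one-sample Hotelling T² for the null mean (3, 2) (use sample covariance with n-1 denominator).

Step 1 — sample mean vector:
  mean(X) = (1 + 9 + 9 + 8 + 8) / 5 = 35/5 = 7
  mean(Y) = (2 + 7 + 5 + 8 + 3) / 5 = 25/5 = 5
  x̄ = (7, 5),  deviation x̄ - mu_0 = (7, 5) - (3, 2) = (4, 3).

Step 2 — sample covariance matrix, S[i,j] = (1/(n-1)) · Σ_k (x_{k,i} - mean_i) · (x_{k,j} - mean_j), divisor n-1 = 4:
  S[X,X] = ((-6)·(-6) + (2)·(2) + (2)·(2) + (1)·(1) + (1)·(1)) / 4 = 46/4 = 11.5
  S[X,Y] = ((-6)·(-3) + (2)·(2) + (2)·(0) + (1)·(3) + (1)·(-2)) / 4 = 23/4 = 5.75
  S[Y,Y] = ((-3)·(-3) + (2)·(2) + (0)·(0) + (3)·(3) + (-2)·(-2)) / 4 = 26/4 = 6.5
  S = [[11.5, 5.75],
 [5.75, 6.5]].

Step 3 — invert S. det(S) = 11.5·6.5 - (5.75)² = 41.6875.
  S^{-1} = (1/det) · [[d, -b], [-b, a]] = [[0.1559, -0.1379],
 [-0.1379, 0.2759]].

Step 4 — quadratic form (x̄ - mu_0)^T · S^{-1} · (x̄ - mu_0):
  S^{-1} · (x̄ - mu_0) = (0.2099, 0.2759),
  (x̄ - mu_0)^T · [...] = (4)·(0.2099) + (3)·(0.2759) = 1.6672.

Step 5 — scale by n: T² = 5 · 1.6672 = 8.3358.

T² ≈ 8.3358


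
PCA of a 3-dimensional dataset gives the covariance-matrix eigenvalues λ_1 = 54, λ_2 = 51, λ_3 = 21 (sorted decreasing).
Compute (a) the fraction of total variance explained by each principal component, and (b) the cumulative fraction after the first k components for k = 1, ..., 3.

Step 1 — total variance = trace(Sigma) = Σ λ_i = 54 + 51 + 21 = 126.

Step 2 — fraction explained by component i = λ_i / Σ λ:
  PC1: 54/126 = 0.4286
  PC2: 51/126 = 0.4048
  PC3: 21/126 = 0.1667

Step 3 — cumulative fraction after k components = (λ_1 + ... + λ_k) / Σ λ:
  k = 1: 54/126 = 0.4286
  k = 2: (54 + 51)/126 = 105/126 = 0.8333
  k = 3: (54 + 51 + 21)/126 = 126/126 = 1

Summary (fraction, with percent):

explained: PC1 0.4286 (42.86%), PC2 0.4048 (40.48%), PC3 0.1667 (16.67%);  cumulative: 0.4286, 0.8333, 1


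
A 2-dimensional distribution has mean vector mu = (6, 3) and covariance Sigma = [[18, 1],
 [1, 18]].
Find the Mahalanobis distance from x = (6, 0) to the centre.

Step 1 — centre the observation: (x - mu) = (0, -3).

Step 2 — invert Sigma. det(Sigma) = 18·18 - (1)² = 323.
  Sigma^{-1} = (1/det) · [[d, -b], [-b, a]] = [[0.0557, -0.0031],
 [-0.0031, 0.0557]].

Step 3 — form the quadratic (x - mu)^T · Sigma^{-1} · (x - mu):
  Sigma^{-1} · (x - mu) = (0.0093, -0.1672).
  (x - mu)^T · [Sigma^{-1} · (x - mu)] = (0)·(0.0093) + (-3)·(-0.1672) = 0.5015.

Step 4 — take square root: d = √(0.5015) ≈ 0.7082.

d(x, mu) = √(0.5015) ≈ 0.7082


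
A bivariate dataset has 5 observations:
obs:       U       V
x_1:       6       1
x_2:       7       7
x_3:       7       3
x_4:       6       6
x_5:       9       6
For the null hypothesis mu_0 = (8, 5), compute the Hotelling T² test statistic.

Step 1 — sample mean vector:
  mean(U) = (6 + 7 + 7 + 6 + 9) / 5 = 35/5 = 7
  mean(V) = (1 + 7 + 3 + 6 + 6) / 5 = 23/5 = 4.6
  x̄ = (7, 4.6),  deviation x̄ - mu_0 = (7, 4.6) - (8, 5) = (-1, -0.4).

Step 2 — sample covariance matrix, S[i,j] = (1/(n-1)) · Σ_k (x_{k,i} - mean_i) · (x_{k,j} - mean_j), divisor n-1 = 4:
  S[U,U] = ((-1)·(-1) + (0)·(0) + (0)·(0) + (-1)·(-1) + (2)·(2)) / 4 = 6/4 = 1.5
  S[U,V] = ((-1)·(-3.6) + (0)·(2.4) + (0)·(-1.6) + (-1)·(1.4) + (2)·(1.4)) / 4 = 5/4 = 1.25
  S[V,V] = ((-3.6)·(-3.6) + (2.4)·(2.4) + (-1.6)·(-1.6) + (1.4)·(1.4) + (1.4)·(1.4)) / 4 = 25.2/4 = 6.3
  S = [[1.5, 1.25],
 [1.25, 6.3]].

Step 3 — invert S. det(S) = 1.5·6.3 - (1.25)² = 7.8875.
  S^{-1} = (1/det) · [[d, -b], [-b, a]] = [[0.7987, -0.1585],
 [-0.1585, 0.1902]].

Step 4 — quadratic form (x̄ - mu_0)^T · S^{-1} · (x̄ - mu_0):
  S^{-1} · (x̄ - mu_0) = (-0.7353, 0.0824),
  (x̄ - mu_0)^T · [...] = (-1)·(-0.7353) + (-0.4)·(0.0824) = 0.7024.

Step 5 — scale by n: T² = 5 · 0.7024 = 3.5119.

T² ≈ 3.5119


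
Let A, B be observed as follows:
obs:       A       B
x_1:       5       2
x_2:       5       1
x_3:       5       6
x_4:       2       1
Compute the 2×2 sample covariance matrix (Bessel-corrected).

Step 1 — column means:
  mean(A) = (5 + 5 + 5 + 2) / 4 = 17/4 = 4.25
  mean(B) = (2 + 1 + 6 + 1) / 4 = 10/4 = 2.5

Step 2 — sample covariance S[i,j] = (1/(n-1)) · Σ_k (x_{k,i} - mean_i) · (x_{k,j} - mean_j), with n-1 = 3.
  S[A,A] = ((0.75)·(0.75) + (0.75)·(0.75) + (0.75)·(0.75) + (-2.25)·(-2.25)) / 3 = 6.75/3 = 2.25
  S[A,B] = ((0.75)·(-0.5) + (0.75)·(-1.5) + (0.75)·(3.5) + (-2.25)·(-1.5)) / 3 = 4.5/3 = 1.5
  S[B,B] = ((-0.5)·(-0.5) + (-1.5)·(-1.5) + (3.5)·(3.5) + (-1.5)·(-1.5)) / 3 = 17/3 = 5.6667

S is symmetric (S[j,i] = S[i,j]). Assembling:

S = [[2.25, 1.5],
 [1.5, 5.6667]]


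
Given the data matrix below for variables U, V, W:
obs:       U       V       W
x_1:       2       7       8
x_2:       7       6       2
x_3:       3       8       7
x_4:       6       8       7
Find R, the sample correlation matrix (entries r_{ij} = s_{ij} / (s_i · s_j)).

Step 1 — column means:
  mean(U) = (2 + 7 + 3 + 6) / 4 = 18/4 = 4.5
  mean(V) = (7 + 6 + 8 + 8) / 4 = 29/4 = 7.25
  mean(W) = (8 + 2 + 7 + 7) / 4 = 24/4 = 6

Step 2 — sample variances and covariances s[i,j] = (1/(n-1)) · Σ_k (x_{k,i} - mean_i) · (x_{k,j} - mean_j), with n-1 = 3:
  s[U,U] = ((-2.5)·(-2.5) + (2.5)·(2.5) + (-1.5)·(-1.5) + (1.5)·(1.5)) / 3 = 17/3 = 5.6667
  s[U,V] = ((-2.5)·(-0.25) + (2.5)·(-1.25) + (-1.5)·(0.75) + (1.5)·(0.75)) / 3 = -2.5/3 = -0.8333
  s[U,W] = ((-2.5)·(2) + (2.5)·(-4) + (-1.5)·(1) + (1.5)·(1)) / 3 = -15/3 = -5
  s[V,V] = ((-0.25)·(-0.25) + (-1.25)·(-1.25) + (0.75)·(0.75) + (0.75)·(0.75)) / 3 = 2.75/3 = 0.9167
  s[V,W] = ((-0.25)·(2) + (-1.25)·(-4) + (0.75)·(1) + (0.75)·(1)) / 3 = 6/3 = 2
  s[W,W] = ((2)·(2) + (-4)·(-4) + (1)·(1) + (1)·(1)) / 3 = 22/3 = 7.3333
  Sample standard deviations s_i = √(s[i,i]):
  s(U) = √(5.6667) = 2.3805
  s(V) = √(0.9167) = 0.9574
  s(W) = √(7.3333) = 2.708

Step 3 — r_{ij} = s_{ij} / (s_i · s_j):
  r[U,U] = 1 (diagonal).
  r[U,V] = -0.8333 / (2.3805 · 0.9574) = -0.8333 / 2.2791 = -0.3656
  r[U,W] = -5 / (2.3805 · 2.708) = -5 / 6.4464 = -0.7756
  r[V,V] = 1 (diagonal).
  r[V,W] = 2 / (0.9574 · 2.708) = 2 / 2.5927 = 0.7714
  r[W,W] = 1 (diagonal).

R is symmetric with unit diagonal. Assembling:

R = [[1, -0.3656, -0.7756],
 [-0.3656, 1, 0.7714],
 [-0.7756, 0.7714, 1]]


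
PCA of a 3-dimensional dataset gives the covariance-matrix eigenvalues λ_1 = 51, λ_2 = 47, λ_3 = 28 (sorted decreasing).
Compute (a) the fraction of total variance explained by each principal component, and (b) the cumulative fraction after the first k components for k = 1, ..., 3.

Step 1 — total variance = trace(Sigma) = Σ λ_i = 51 + 47 + 28 = 126.

Step 2 — fraction explained by component i = λ_i / Σ λ:
  PC1: 51/126 = 0.4048
  PC2: 47/126 = 0.373
  PC3: 28/126 = 0.2222

Step 3 — cumulative fraction after k components = (λ_1 + ... + λ_k) / Σ λ:
  k = 1: 51/126 = 0.4048
  k = 2: (51 + 47)/126 = 98/126 = 0.7778
  k = 3: (51 + 47 + 28)/126 = 126/126 = 1

Summary (fraction, with percent):

explained: PC1 0.4048 (40.48%), PC2 0.373 (37.3%), PC3 0.2222 (22.22%);  cumulative: 0.4048, 0.7778, 1


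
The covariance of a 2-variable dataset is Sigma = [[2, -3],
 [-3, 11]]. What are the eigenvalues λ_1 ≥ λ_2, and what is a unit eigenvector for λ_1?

Step 1 — characteristic polynomial of 2×2 Sigma:
  det(Sigma - λI) = λ² - trace · λ + det = 0.
  trace = 2 + 11 = 13, det = 2·11 - (-3)² = 13.
Step 2 — discriminant:
  Δ = trace² - 4·det = 169 - 52 = 117.
Step 3 — eigenvalues:
  λ = (trace ± √Δ)/2 = (13 ± 10.8167)/2,
  λ_1 = 11.9083,  λ_2 = 1.0917.

Step 4 — unit eigenvector for λ_1: solve (Sigma - λ_1 I)v = 0. First row:
  (2 - 11.9083)·v_x + (-3)·v_y = 0, i.e. (-9.9083)·v_x + (-3)·v_y = 0,
  so v ∝ (b, λ_1 - a) = (-3, 9.9083); multiply by -1 so the first entry is positive: u = (3, -9.9083).
  ||u|| = √((3)² + (-9.9083)²) = √(107.1749) ≈ 10.3525,
  v_1 = u/||u|| ≈ (0.2898, -0.9571) (||v_1|| = 1).

λ_1 = 11.9083,  λ_2 = 1.0917;  v_1 ≈ (0.2898, -0.9571)


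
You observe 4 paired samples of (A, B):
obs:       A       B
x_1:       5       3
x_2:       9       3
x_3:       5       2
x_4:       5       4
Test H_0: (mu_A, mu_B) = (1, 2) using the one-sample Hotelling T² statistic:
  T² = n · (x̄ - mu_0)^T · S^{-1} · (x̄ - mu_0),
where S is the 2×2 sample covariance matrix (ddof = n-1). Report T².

Step 1 — sample mean vector:
  mean(A) = (5 + 9 + 5 + 5) / 4 = 24/4 = 6
  mean(B) = (3 + 3 + 2 + 4) / 4 = 12/4 = 3
  x̄ = (6, 3),  deviation x̄ - mu_0 = (6, 3) - (1, 2) = (5, 1).

Step 2 — sample covariance matrix, S[i,j] = (1/(n-1)) · Σ_k (x_{k,i} - mean_i) · (x_{k,j} - mean_j), divisor n-1 = 3:
  S[A,A] = ((-1)·(-1) + (3)·(3) + (-1)·(-1) + (-1)·(-1)) / 3 = 12/3 = 4
  S[A,B] = ((-1)·(0) + (3)·(0) + (-1)·(-1) + (-1)·(1)) / 3 = 0/3 = 0
  S[B,B] = ((0)·(0) + (0)·(0) + (-1)·(-1) + (1)·(1)) / 3 = 2/3 = 0.6667
  S = [[4, 0],
 [0, 0.6667]].

Step 3 — invert S. det(S) = 4·0.6667 - (0)² = 2.6667.
  S^{-1} = (1/det) · [[d, -b], [-b, a]] = [[0.25, 0],
 [0, 1.5]].

Step 4 — quadratic form (x̄ - mu_0)^T · S^{-1} · (x̄ - mu_0):
  S^{-1} · (x̄ - mu_0) = (1.25, 1.5),
  (x̄ - mu_0)^T · [...] = (5)·(1.25) + (1)·(1.5) = 7.75.

Step 5 — scale by n: T² = 4 · 7.75 = 31.

T² ≈ 31


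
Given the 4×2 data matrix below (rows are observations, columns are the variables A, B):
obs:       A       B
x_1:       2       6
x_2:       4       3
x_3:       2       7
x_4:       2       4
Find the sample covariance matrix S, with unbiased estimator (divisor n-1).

Step 1 — column means:
  mean(A) = (2 + 4 + 2 + 2) / 4 = 10/4 = 2.5
  mean(B) = (6 + 3 + 7 + 4) / 4 = 20/4 = 5

Step 2 — sample covariance S[i,j] = (1/(n-1)) · Σ_k (x_{k,i} - mean_i) · (x_{k,j} - mean_j), with n-1 = 3.
  S[A,A] = ((-0.5)·(-0.5) + (1.5)·(1.5) + (-0.5)·(-0.5) + (-0.5)·(-0.5)) / 3 = 3/3 = 1
  S[A,B] = ((-0.5)·(1) + (1.5)·(-2) + (-0.5)·(2) + (-0.5)·(-1)) / 3 = -4/3 = -1.3333
  S[B,B] = ((1)·(1) + (-2)·(-2) + (2)·(2) + (-1)·(-1)) / 3 = 10/3 = 3.3333

S is symmetric (S[j,i] = S[i,j]). Assembling:

S = [[1, -1.3333],
 [-1.3333, 3.3333]]


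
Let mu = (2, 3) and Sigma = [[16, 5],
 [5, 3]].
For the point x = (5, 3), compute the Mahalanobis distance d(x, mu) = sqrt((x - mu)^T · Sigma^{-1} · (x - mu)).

Step 1 — centre the observation: (x - mu) = (3, 0).

Step 2 — invert Sigma. det(Sigma) = 16·3 - (5)² = 23.
  Sigma^{-1} = (1/det) · [[d, -b], [-b, a]] = [[0.1304, -0.2174],
 [-0.2174, 0.6957]].

Step 3 — form the quadratic (x - mu)^T · Sigma^{-1} · (x - mu):
  Sigma^{-1} · (x - mu) = (0.3913, -0.6522).
  (x - mu)^T · [Sigma^{-1} · (x - mu)] = (3)·(0.3913) + (0)·(-0.6522) = 1.1739.

Step 4 — take square root: d = √(1.1739) ≈ 1.0835.

d(x, mu) = √(1.1739) ≈ 1.0835


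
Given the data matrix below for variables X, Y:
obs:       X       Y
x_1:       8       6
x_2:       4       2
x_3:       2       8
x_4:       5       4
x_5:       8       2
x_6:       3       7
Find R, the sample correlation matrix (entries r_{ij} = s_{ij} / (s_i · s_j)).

Step 1 — column means:
  mean(X) = (8 + 4 + 2 + 5 + 8 + 3) / 6 = 30/6 = 5
  mean(Y) = (6 + 2 + 8 + 4 + 2 + 7) / 6 = 29/6 = 4.8333

Step 2 — sample variances and covariances s[i,j] = (1/(n-1)) · Σ_k (x_{k,i} - mean_i) · (x_{k,j} - mean_j), with n-1 = 5:
  s[X,X] = ((3)·(3) + (-1)·(-1) + (-3)·(-3) + (0)·(0) + (3)·(3) + (-2)·(-2)) / 5 = 32/5 = 6.4
  s[X,Y] = ((3)·(1.1667) + (-1)·(-2.8333) + (-3)·(3.1667) + (0)·(-0.8333) + (3)·(-2.8333) + (-2)·(2.1667)) / 5 = -16/5 = -3.2
  s[Y,Y] = ((1.1667)·(1.1667) + (-2.8333)·(-2.8333) + (3.1667)·(3.1667) + (-0.8333)·(-0.8333) + (-2.8333)·(-2.8333) + (2.1667)·(2.1667)) / 5 = 32.8333/5 = 6.5667
  Sample standard deviations s_i = √(s[i,i]):
  s(X) = √(6.4) = 2.5298
  s(Y) = √(6.5667) = 2.5626

Step 3 — r_{ij} = s_{ij} / (s_i · s_j):
  r[X,X] = 1 (diagonal).
  r[X,Y] = -3.2 / (2.5298 · 2.5626) = -3.2 / 6.4828 = -0.4936
  r[Y,Y] = 1 (diagonal).

R is symmetric with unit diagonal. Assembling:

R = [[1, -0.4936],
 [-0.4936, 1]]


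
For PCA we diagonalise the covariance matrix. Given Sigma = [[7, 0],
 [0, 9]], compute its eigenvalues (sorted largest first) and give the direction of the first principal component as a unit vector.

Step 1 — characteristic polynomial of 2×2 Sigma:
  det(Sigma - λI) = λ² - trace · λ + det = 0.
  trace = 7 + 9 = 16, det = 7·9 - (0)² = 63.
Step 2 — discriminant:
  Δ = trace² - 4·det = 256 - 252 = 4.
Step 3 — eigenvalues:
  λ = (trace ± √Δ)/2 = (16 ± 2)/2,
  λ_1 = 9,  λ_2 = 7.

Step 4 — unit eigenvector for λ_1: Sigma is diagonal, so its eigenvectors are the coordinate axes. λ_1 = 9 is the diagonal entry on the second coordinate axis, hence
  v_1 = (0, 1) (||v_1|| = 1).

λ_1 = 9,  λ_2 = 7;  v_1 ≈ (0, 1)


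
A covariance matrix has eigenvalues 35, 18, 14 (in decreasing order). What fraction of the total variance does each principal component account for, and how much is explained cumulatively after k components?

Step 1 — total variance = trace(Sigma) = Σ λ_i = 35 + 18 + 14 = 67.

Step 2 — fraction explained by component i = λ_i / Σ λ:
  PC1: 35/67 = 0.5224
  PC2: 18/67 = 0.2687
  PC3: 14/67 = 0.209

Step 3 — cumulative fraction after k components = (λ_1 + ... + λ_k) / Σ λ:
  k = 1: 35/67 = 0.5224
  k = 2: (35 + 18)/67 = 53/67 = 0.791
  k = 3: (35 + 18 + 14)/67 = 67/67 = 1

Summary (fraction, with percent):

explained: PC1 0.5224 (52.24%), PC2 0.2687 (26.87%), PC3 0.209 (20.9%);  cumulative: 0.5224, 0.791, 1


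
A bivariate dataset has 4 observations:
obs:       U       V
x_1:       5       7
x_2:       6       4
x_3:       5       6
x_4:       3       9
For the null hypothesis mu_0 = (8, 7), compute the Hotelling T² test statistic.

Step 1 — sample mean vector:
  mean(U) = (5 + 6 + 5 + 3) / 4 = 19/4 = 4.75
  mean(V) = (7 + 4 + 6 + 9) / 4 = 26/4 = 6.5
  x̄ = (4.75, 6.5),  deviation x̄ - mu_0 = (4.75, 6.5) - (8, 7) = (-3.25, -0.5).

Step 2 — sample covariance matrix, S[i,j] = (1/(n-1)) · Σ_k (x_{k,i} - mean_i) · (x_{k,j} - mean_j), divisor n-1 = 3:
  S[U,U] = ((0.25)·(0.25) + (1.25)·(1.25) + (0.25)·(0.25) + (-1.75)·(-1.75)) / 3 = 4.75/3 = 1.5833
  S[U,V] = ((0.25)·(0.5) + (1.25)·(-2.5) + (0.25)·(-0.5) + (-1.75)·(2.5)) / 3 = -7.5/3 = -2.5
  S[V,V] = ((0.5)·(0.5) + (-2.5)·(-2.5) + (-0.5)·(-0.5) + (2.5)·(2.5)) / 3 = 13/3 = 4.3333
  S = [[1.5833, -2.5],
 [-2.5, 4.3333]].

Step 3 — invert S. det(S) = 1.5833·4.3333 - (-2.5)² = 0.6111.
  S^{-1} = (1/det) · [[d, -b], [-b, a]] = [[7.0909, 4.0909],
 [4.0909, 2.5909]].

Step 4 — quadratic form (x̄ - mu_0)^T · S^{-1} · (x̄ - mu_0):
  S^{-1} · (x̄ - mu_0) = (-25.0909, -14.5909),
  (x̄ - mu_0)^T · [...] = (-3.25)·(-25.0909) + (-0.5)·(-14.5909) = 88.8409.

Step 5 — scale by n: T² = 4 · 88.8409 = 355.3636.

T² ≈ 355.3636


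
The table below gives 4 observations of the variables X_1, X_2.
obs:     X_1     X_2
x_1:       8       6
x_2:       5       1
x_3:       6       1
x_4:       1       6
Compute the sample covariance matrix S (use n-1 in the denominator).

Step 1 — column means:
  mean(X_1) = (8 + 5 + 6 + 1) / 4 = 20/4 = 5
  mean(X_2) = (6 + 1 + 1 + 6) / 4 = 14/4 = 3.5

Step 2 — sample covariance S[i,j] = (1/(n-1)) · Σ_k (x_{k,i} - mean_i) · (x_{k,j} - mean_j), with n-1 = 3.
  S[X_1,X_1] = ((3)·(3) + (0)·(0) + (1)·(1) + (-4)·(-4)) / 3 = 26/3 = 8.6667
  S[X_1,X_2] = ((3)·(2.5) + (0)·(-2.5) + (1)·(-2.5) + (-4)·(2.5)) / 3 = -5/3 = -1.6667
  S[X_2,X_2] = ((2.5)·(2.5) + (-2.5)·(-2.5) + (-2.5)·(-2.5) + (2.5)·(2.5)) / 3 = 25/3 = 8.3333

S is symmetric (S[j,i] = S[i,j]). Assembling:

S = [[8.6667, -1.6667],
 [-1.6667, 8.3333]]


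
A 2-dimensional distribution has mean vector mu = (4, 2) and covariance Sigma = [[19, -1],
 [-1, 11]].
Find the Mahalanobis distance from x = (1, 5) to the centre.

Step 1 — centre the observation: (x - mu) = (-3, 3).

Step 2 — invert Sigma. det(Sigma) = 19·11 - (-1)² = 208.
  Sigma^{-1} = (1/det) · [[d, -b], [-b, a]] = [[0.0529, 0.0048],
 [0.0048, 0.0913]].

Step 3 — form the quadratic (x - mu)^T · Sigma^{-1} · (x - mu):
  Sigma^{-1} · (x - mu) = (-0.1442, 0.2596).
  (x - mu)^T · [Sigma^{-1} · (x - mu)] = (-3)·(-0.1442) + (3)·(0.2596) = 1.2115.

Step 4 — take square root: d = √(1.2115) ≈ 1.1007.

d(x, mu) = √(1.2115) ≈ 1.1007


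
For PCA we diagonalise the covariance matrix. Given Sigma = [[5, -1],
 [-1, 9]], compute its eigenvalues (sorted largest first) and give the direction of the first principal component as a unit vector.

Step 1 — characteristic polynomial of 2×2 Sigma:
  det(Sigma - λI) = λ² - trace · λ + det = 0.
  trace = 5 + 9 = 14, det = 5·9 - (-1)² = 44.
Step 2 — discriminant:
  Δ = trace² - 4·det = 196 - 176 = 20.
Step 3 — eigenvalues:
  λ = (trace ± √Δ)/2 = (14 ± 4.4721)/2,
  λ_1 = 9.2361,  λ_2 = 4.7639.

Step 4 — unit eigenvector for λ_1: solve (Sigma - λ_1 I)v = 0. First row:
  (5 - 9.2361)·v_x + (-1)·v_y = 0, i.e. (-4.2361)·v_x + (-1)·v_y = 0,
  so v ∝ (b, λ_1 - a) = (-1, 4.2361); multiply by -1 so the first entry is positive: u = (1, -4.2361).
  ||u|| = √((1)² + (-4.2361)²) = √(18.9443) ≈ 4.3525,
  v_1 = u/||u|| ≈ (0.2298, -0.9732) (||v_1|| = 1).

λ_1 = 9.2361,  λ_2 = 4.7639;  v_1 ≈ (0.2298, -0.9732)


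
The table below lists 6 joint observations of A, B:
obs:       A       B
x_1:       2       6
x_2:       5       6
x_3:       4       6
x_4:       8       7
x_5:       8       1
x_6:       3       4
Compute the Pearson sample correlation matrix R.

Step 1 — column means:
  mean(A) = (2 + 5 + 4 + 8 + 8 + 3) / 6 = 30/6 = 5
  mean(B) = (6 + 6 + 6 + 7 + 1 + 4) / 6 = 30/6 = 5

Step 2 — sample variances and covariances s[i,j] = (1/(n-1)) · Σ_k (x_{k,i} - mean_i) · (x_{k,j} - mean_j), with n-1 = 5:
  s[A,A] = ((-3)·(-3) + (0)·(0) + (-1)·(-1) + (3)·(3) + (3)·(3) + (-2)·(-2)) / 5 = 32/5 = 6.4
  s[A,B] = ((-3)·(1) + (0)·(1) + (-1)·(1) + (3)·(2) + (3)·(-4) + (-2)·(-1)) / 5 = -8/5 = -1.6
  s[B,B] = ((1)·(1) + (1)·(1) + (1)·(1) + (2)·(2) + (-4)·(-4) + (-1)·(-1)) / 5 = 24/5 = 4.8
  Sample standard deviations s_i = √(s[i,i]):
  s(A) = √(6.4) = 2.5298
  s(B) = √(4.8) = 2.1909

Step 3 — r_{ij} = s_{ij} / (s_i · s_j):
  r[A,A] = 1 (diagonal).
  r[A,B] = -1.6 / (2.5298 · 2.1909) = -1.6 / 5.5426 = -0.2887
  r[B,B] = 1 (diagonal).

R is symmetric with unit diagonal. Assembling:

R = [[1, -0.2887],
 [-0.2887, 1]]


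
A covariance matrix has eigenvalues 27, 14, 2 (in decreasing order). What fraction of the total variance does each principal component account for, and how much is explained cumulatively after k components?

Step 1 — total variance = trace(Sigma) = Σ λ_i = 27 + 14 + 2 = 43.

Step 2 — fraction explained by component i = λ_i / Σ λ:
  PC1: 27/43 = 0.6279
  PC2: 14/43 = 0.3256
  PC3: 2/43 = 0.0465

Step 3 — cumulative fraction after k components = (λ_1 + ... + λ_k) / Σ λ:
  k = 1: 27/43 = 0.6279
  k = 2: (27 + 14)/43 = 41/43 = 0.9535
  k = 3: (27 + 14 + 2)/43 = 43/43 = 1

Summary (fraction, with percent):

explained: PC1 0.6279 (62.79%), PC2 0.3256 (32.56%), PC3 0.0465 (4.65%);  cumulative: 0.6279, 0.9535, 1


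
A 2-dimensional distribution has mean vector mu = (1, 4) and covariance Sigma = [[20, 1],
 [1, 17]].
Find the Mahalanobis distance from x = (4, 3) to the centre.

Step 1 — centre the observation: (x - mu) = (3, -1).

Step 2 — invert Sigma. det(Sigma) = 20·17 - (1)² = 339.
  Sigma^{-1} = (1/det) · [[d, -b], [-b, a]] = [[0.0501, -0.0029],
 [-0.0029, 0.059]].

Step 3 — form the quadratic (x - mu)^T · Sigma^{-1} · (x - mu):
  Sigma^{-1} · (x - mu) = (0.1534, -0.0678).
  (x - mu)^T · [Sigma^{-1} · (x - mu)] = (3)·(0.1534) + (-1)·(-0.0678) = 0.528.

Step 4 — take square root: d = √(0.528) ≈ 0.7267.

d(x, mu) = √(0.528) ≈ 0.7267


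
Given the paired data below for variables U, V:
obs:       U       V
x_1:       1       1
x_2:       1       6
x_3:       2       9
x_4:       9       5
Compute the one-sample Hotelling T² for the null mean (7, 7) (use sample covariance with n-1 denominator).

Step 1 — sample mean vector:
  mean(U) = (1 + 1 + 2 + 9) / 4 = 13/4 = 3.25
  mean(V) = (1 + 6 + 9 + 5) / 4 = 21/4 = 5.25
  x̄ = (3.25, 5.25),  deviation x̄ - mu_0 = (3.25, 5.25) - (7, 7) = (-3.75, -1.75).

Step 2 — sample covariance matrix, S[i,j] = (1/(n-1)) · Σ_k (x_{k,i} - mean_i) · (x_{k,j} - mean_j), divisor n-1 = 3:
  S[U,U] = ((-2.25)·(-2.25) + (-2.25)·(-2.25) + (-1.25)·(-1.25) + (5.75)·(5.75)) / 3 = 44.75/3 = 14.9167
  S[U,V] = ((-2.25)·(-4.25) + (-2.25)·(0.75) + (-1.25)·(3.75) + (5.75)·(-0.25)) / 3 = 1.75/3 = 0.5833
  S[V,V] = ((-4.25)·(-4.25) + (0.75)·(0.75) + (3.75)·(3.75) + (-0.25)·(-0.25)) / 3 = 32.75/3 = 10.9167
  S = [[14.9167, 0.5833],
 [0.5833, 10.9167]].

Step 3 — invert S. det(S) = 14.9167·10.9167 - (0.5833)² = 162.5.
  S^{-1} = (1/det) · [[d, -b], [-b, a]] = [[0.0672, -0.0036],
 [-0.0036, 0.0918]].

Step 4 — quadratic form (x̄ - mu_0)^T · S^{-1} · (x̄ - mu_0):
  S^{-1} · (x̄ - mu_0) = (-0.2456, -0.1472),
  (x̄ - mu_0)^T · [...] = (-3.75)·(-0.2456) + (-1.75)·(-0.1472) = 1.1787.

Step 5 — scale by n: T² = 4 · 1.1787 = 4.7149.

T² ≈ 4.7149


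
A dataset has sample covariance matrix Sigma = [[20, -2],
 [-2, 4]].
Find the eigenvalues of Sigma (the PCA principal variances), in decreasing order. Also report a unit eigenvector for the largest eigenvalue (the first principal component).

Step 1 — characteristic polynomial of 2×2 Sigma:
  det(Sigma - λI) = λ² - trace · λ + det = 0.
  trace = 20 + 4 = 24, det = 20·4 - (-2)² = 76.
Step 2 — discriminant:
  Δ = trace² - 4·det = 576 - 304 = 272.
Step 3 — eigenvalues:
  λ = (trace ± √Δ)/2 = (24 ± 16.4924)/2,
  λ_1 = 20.2462,  λ_2 = 3.7538.

Step 4 — unit eigenvector for λ_1: solve (Sigma - λ_1 I)v = 0. First row:
  (20 - 20.2462)·v_x + (-2)·v_y = 0, i.e. (-0.2462)·v_x + (-2)·v_y = 0,
  so v ∝ (b, λ_1 - a) = (-2, 0.2462); multiply by -1 so the first entry is positive: u = (2, -0.2462).
  ||u|| = √((2)² + (-0.2462)²) = √(4.0606) ≈ 2.0151,
  v_1 = u/||u|| ≈ (0.9925, -0.1222) (||v_1|| = 1).

λ_1 = 20.2462,  λ_2 = 3.7538;  v_1 ≈ (0.9925, -0.1222)
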